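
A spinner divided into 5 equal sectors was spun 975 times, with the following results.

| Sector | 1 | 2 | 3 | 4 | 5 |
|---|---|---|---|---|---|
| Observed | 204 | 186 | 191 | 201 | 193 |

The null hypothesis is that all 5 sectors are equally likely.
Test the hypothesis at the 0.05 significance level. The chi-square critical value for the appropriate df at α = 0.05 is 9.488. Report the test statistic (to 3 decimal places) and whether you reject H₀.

1.118; do not reject

Expected count for each of the 5 categories: 975/5 = 195.
χ² = (204−195)²/195 + (186−195)²/195 + (191−195)²/195 + (201−195)²/195 + (193−195)²/195
   = 0.4154 + 0.4154 + 0.0821 + 0.1846 + 0.0205
Sum = 1.118
df = 4. Since 1.118 < 9.488, we do not reject H₀.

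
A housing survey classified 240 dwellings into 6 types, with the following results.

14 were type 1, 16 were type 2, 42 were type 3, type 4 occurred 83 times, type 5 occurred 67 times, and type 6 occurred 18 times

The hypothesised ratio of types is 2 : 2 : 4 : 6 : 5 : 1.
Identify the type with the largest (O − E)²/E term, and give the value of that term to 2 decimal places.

type 1, 4.17

Ratio total = 20. Expected counts: 240×2/20 = 24, 240×2/20 = 24, 240×4/20 = 48, 240×6/20 = 72, 240×5/20 = 60, 240×1/20 = 12.
type 1: (14 − 24)²/24 = 100/24 = 4.167
type 2: (16 − 24)²/24 = 64/24 = 2.667
type 3: (42 − 48)²/48 = 36/48 = 0.750
type 4: (83 − 72)²/72 = 121/72 = 1.681
type 5: (67 − 60)²/60 = 49/60 = 0.817
type 6: (18 − 12)²/12 = 36/12 = 3.000
The largest term is for type 1: 4.17.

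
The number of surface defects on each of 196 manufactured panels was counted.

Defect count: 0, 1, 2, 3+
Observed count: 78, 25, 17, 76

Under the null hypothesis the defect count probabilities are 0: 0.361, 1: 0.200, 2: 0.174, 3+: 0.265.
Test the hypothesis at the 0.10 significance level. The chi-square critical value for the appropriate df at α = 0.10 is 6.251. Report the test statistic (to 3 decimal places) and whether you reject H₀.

25.609; reject

Expected counts E_i = n·p_i: 196×0.361 = 70.756, 196×0.200 = 39.2, 196×0.174 = 34.104, 196×0.265 = 51.94.
χ² = (78−70.756)²/70.756 + (25−39.2)²/39.2 + (17−34.104)²/34.104 + (76−51.94)²/51.94
   = 0.7416 + 5.1439 + 8.5781 + 11.1452
Sum = 25.609
df = 3. Since 25.609 > 6.251, we reject H₀.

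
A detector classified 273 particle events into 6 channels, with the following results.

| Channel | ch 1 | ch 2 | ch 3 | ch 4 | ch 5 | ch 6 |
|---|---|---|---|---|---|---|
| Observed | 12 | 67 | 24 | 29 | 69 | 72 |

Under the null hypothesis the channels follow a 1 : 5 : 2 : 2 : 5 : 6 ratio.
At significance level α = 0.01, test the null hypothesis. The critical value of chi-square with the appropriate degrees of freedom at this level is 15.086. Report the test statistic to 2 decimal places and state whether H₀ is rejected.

Ratio total = 21. Expected counts: 273×1/21 = 13, 273×5/21 = 65, 273×2/21 = 26, 273×2/21 = 26, 273×5/21 = 65, 273×6/21 = 78.
ch 1: (12 − 13)²/13 = 1/13 = 0.077
ch 2: (67 − 65)²/65 = 4/65 = 0.062
ch 3: (24 − 26)²/26 = 4/26 = 0.154
ch 4: (29 − 26)²/26 = 9/26 = 0.346
ch 5: (69 − 65)²/65 = 16/65 = 0.246
ch 6: (72 − 78)²/78 = 36/78 = 0.462
Sum = 1.35
df = 5. Since 1.35 < 15.086, we do not reject H₀.

1.35; do not reject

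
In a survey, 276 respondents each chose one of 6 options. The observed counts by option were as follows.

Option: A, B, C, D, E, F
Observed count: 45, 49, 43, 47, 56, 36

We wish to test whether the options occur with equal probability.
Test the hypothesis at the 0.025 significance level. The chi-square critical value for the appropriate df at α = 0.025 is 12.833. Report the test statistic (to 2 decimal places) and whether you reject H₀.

Under H₀ each category has probability 1/6, so each expected count is 276/6 = 46.
χ² = (45−46)²/46 + (49−46)²/46 + (43−46)²/46 + (47−46)²/46 + (56−46)²/46 + (36−46)²/46
   = 0.022 + 0.196 + 0.196 + 0.022 + 2.174 + 2.174
Sum = 4.78
df = 5. Since 4.78 < 12.833, we do not reject H₀.

4.78; do not reject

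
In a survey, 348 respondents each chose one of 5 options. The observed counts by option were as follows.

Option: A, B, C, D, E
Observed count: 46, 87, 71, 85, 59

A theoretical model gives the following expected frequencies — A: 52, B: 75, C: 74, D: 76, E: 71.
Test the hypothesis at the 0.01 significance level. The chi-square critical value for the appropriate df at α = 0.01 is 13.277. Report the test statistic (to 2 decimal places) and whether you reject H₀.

5.83; do not reject

cat         O        E   (O−E)²/E
A          46       52      0.692
B          87       75      1.920
C          71       74      0.122
D          85       76      1.066
E          59       71      2.028
Sum = 5.83
df = 4. Since 5.83 < 13.277, we do not reject H₀.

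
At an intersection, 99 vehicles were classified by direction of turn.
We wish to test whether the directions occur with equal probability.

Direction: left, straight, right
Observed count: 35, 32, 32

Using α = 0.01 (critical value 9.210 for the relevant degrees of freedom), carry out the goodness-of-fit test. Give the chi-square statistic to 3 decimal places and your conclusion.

Expected count for each of the 3 categories: 99/3 = 33.
χ² = (35−33)²/33 + (32−33)²/33 + (32−33)²/33
   = 0.1212 + 0.0303 + 0.0303
Sum = 0.182
df = 2. Since 0.182 < 9.210, we do not reject H₀.

0.182; do not reject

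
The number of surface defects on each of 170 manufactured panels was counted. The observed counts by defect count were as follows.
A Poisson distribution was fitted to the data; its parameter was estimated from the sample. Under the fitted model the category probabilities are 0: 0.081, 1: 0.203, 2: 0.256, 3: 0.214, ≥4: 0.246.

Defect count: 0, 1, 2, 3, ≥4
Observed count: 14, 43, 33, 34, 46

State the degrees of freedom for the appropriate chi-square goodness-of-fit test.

There are k = 5 categories and 1 parameter estimated from the data, so df = 5 − 1 − 1 = 3.

3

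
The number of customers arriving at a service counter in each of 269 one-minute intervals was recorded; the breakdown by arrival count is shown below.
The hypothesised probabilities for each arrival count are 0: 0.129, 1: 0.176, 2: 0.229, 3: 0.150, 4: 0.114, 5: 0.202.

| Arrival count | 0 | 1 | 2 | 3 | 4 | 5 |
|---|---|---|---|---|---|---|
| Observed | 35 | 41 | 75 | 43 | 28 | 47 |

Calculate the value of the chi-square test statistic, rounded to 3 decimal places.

5.164

Expected counts E_i = n·p_i: 269×0.129 = 34.701, 269×0.176 = 47.344, 269×0.229 = 61.601, 269×0.150 = 40.35, 269×0.114 = 30.666, 269×0.202 = 54.338.
χ² = (35−34.701)²/34.701 + (41−47.344)²/47.344 + (75−61.601)²/61.601 + (43−40.35)²/40.35 + (28−30.666)²/30.666 + (47−54.338)²/54.338
   = 0.0026 + 0.8501 + 2.9145 + 0.1740 + 0.2318 + 0.9910
Sum = 5.164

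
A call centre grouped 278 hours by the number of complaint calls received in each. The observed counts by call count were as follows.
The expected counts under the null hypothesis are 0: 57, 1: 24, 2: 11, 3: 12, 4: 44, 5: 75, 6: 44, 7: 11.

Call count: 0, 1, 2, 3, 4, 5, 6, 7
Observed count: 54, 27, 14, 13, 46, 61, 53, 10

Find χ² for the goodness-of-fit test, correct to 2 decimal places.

6.07

cat         O        E   (O−E)²/E
0          54       57      0.158
1          27       24      0.375
2          14       11      0.818
3          13       12      0.083
4          46       44      0.091
5          61       75      2.613
6          53       44      1.841
7          10       11      0.091
Sum = 6.07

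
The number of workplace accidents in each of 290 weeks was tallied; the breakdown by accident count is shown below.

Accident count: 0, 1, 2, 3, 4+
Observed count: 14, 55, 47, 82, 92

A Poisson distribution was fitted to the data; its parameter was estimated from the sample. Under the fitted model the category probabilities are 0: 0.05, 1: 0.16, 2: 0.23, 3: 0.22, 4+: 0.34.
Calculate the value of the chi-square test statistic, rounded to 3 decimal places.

13.063

Expected counts E_i = n·p_i: 290×0.05 = 14.5, 290×0.16 = 46.4, 290×0.23 = 66.7, 290×0.22 = 63.8, 290×0.34 = 98.6.
0: (14 − 14.5)²/14.5 = 0.25/14.5 = 0.0172
1: (55 − 46.4)²/46.4 = 73.96/46.4 = 1.5940
2: (47 − 66.7)²/66.7 = 388.09/66.7 = 5.8184
3: (82 − 63.8)²/63.8 = 331.24/63.8 = 5.1918
4+: (92 − 98.6)²/98.6 = 43.56/98.6 = 0.4418
Sum = 13.063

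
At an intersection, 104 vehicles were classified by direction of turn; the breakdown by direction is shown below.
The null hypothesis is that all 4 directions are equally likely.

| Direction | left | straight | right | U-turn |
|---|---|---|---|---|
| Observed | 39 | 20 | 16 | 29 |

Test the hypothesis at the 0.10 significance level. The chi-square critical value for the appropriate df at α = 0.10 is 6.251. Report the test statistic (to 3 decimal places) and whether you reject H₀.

Expected count for each of the 4 categories: 104/4 = 26.
χ² = (39−26)²/26 + (20−26)²/26 + (16−26)²/26 + (29−26)²/26
   = 6.5000 + 1.3846 + 3.8462 + 0.3462
Sum = 12.077
df = 3. Since 12.077 > 6.251, we reject H₀.

12.077; reject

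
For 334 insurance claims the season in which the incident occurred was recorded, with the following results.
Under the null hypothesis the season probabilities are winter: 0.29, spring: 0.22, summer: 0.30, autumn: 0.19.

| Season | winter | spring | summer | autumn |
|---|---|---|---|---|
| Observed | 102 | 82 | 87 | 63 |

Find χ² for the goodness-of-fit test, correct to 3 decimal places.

Expected counts E_i = n·p_i: 334×0.29 = 96.86, 334×0.22 = 73.48, 334×0.30 = 100.2, 334×0.19 = 63.46.
cat         O        E   (O−E)²/E
winter    102    96.86     0.2728
spring     82    73.48     0.9879
summer     87    100.2     1.7389
autumn     63    63.46     0.0033
Sum = 3.003

3.003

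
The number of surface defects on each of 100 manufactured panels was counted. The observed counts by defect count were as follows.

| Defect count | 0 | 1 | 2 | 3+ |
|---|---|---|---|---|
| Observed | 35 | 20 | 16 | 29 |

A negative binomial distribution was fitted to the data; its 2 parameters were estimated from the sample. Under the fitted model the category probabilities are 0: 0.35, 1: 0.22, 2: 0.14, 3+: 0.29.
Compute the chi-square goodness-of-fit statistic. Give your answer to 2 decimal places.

Expected counts E_i = n·p_i: 100×0.35 = 35, 100×0.22 = 22, 100×0.14 = 14, 100×0.29 = 29.
χ² = (35−35)²/35 + (20−22)²/22 + (16−14)²/14 + (29−29)²/29
   = 0.000 + 0.182 + 0.286 + 0.000
Sum = 0.47

0.47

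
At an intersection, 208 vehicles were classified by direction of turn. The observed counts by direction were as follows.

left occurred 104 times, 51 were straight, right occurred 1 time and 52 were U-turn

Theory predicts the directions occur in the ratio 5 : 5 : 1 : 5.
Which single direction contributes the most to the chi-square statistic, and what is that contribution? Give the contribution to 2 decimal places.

Ratio total = 16. Expected counts: 208×5/16 = 65, 208×5/16 = 65, 208×1/16 = 13, 208×5/16 = 65.
left: (104 − 65)²/65 = 1521/65 = 23.400
straight: (51 − 65)²/65 = 196/65 = 3.015
right: (1 − 13)²/13 = 144/13 = 11.077
U-turn: (52 − 65)²/65 = 169/65 = 2.600
The largest term is for left: 23.40.

left, 23.40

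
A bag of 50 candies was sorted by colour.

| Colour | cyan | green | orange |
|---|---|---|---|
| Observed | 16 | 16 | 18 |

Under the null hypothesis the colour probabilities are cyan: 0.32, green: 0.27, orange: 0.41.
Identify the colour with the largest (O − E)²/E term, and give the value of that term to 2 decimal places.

green, 0.46

Expected counts E_i = n·p_i: 50×0.32 = 16, 50×0.27 = 13.5, 50×0.41 = 20.5.
cyan: (16 − 16)²/16 = 0/16 = 0.000
green: (16 − 13.5)²/13.5 = 6.25/13.5 = 0.463
orange: (18 − 20.5)²/20.5 = 6.25/20.5 = 0.305
The largest term is for green: 0.46.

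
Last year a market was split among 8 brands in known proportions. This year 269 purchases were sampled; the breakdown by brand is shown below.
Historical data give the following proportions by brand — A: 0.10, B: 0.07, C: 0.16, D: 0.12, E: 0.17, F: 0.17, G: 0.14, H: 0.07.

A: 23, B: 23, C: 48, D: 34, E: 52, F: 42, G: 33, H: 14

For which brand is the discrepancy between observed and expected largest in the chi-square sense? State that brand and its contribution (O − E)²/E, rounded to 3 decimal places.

H, 1.239

Expected counts E_i = n·p_i: 269×0.10 = 26.9, 269×0.07 = 18.83, 269×0.16 = 43.04, 269×0.12 = 32.28, 269×0.17 = 45.73, 269×0.17 = 45.73, 269×0.14 = 37.66, 269×0.07 = 18.83.
A: (23 − 26.9)²/26.9 = 15.21/26.9 = 0.5654
B: (23 − 18.83)²/18.83 = 17.3889/18.83 = 0.9235
C: (48 − 43.04)²/43.04 = 24.6016/43.04 = 0.5716
D: (34 − 32.28)²/32.28 = 2.9584/32.28 = 0.0916
E: (52 − 45.73)²/45.73 = 39.3129/45.73 = 0.8597
F: (42 − 45.73)²/45.73 = 13.9129/45.73 = 0.3042
G: (33 − 37.66)²/37.66 = 21.7156/37.66 = 0.5766
H: (14 − 18.83)²/18.83 = 23.3289/18.83 = 1.2389
The largest term is for H: 1.239.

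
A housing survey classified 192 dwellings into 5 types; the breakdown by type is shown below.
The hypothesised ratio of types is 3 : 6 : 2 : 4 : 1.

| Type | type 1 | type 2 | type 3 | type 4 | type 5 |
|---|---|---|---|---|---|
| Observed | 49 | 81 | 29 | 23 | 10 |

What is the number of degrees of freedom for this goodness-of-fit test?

4

There are k = 5 categories and no parameters were estimated from the data, so df = 5 − 1 = 4.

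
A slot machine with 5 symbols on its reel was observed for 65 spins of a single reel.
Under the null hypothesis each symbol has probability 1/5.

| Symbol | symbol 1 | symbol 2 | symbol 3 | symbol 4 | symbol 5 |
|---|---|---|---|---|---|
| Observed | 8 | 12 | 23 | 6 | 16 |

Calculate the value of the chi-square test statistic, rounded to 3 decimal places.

14.154

Under H₀ each category has probability 1/5, so each expected count is 65/5 = 13.
symbol 1: (8 − 13)²/13 = 25/13 = 1.9231
symbol 2: (12 − 13)²/13 = 1/13 = 0.0769
symbol 3: (23 − 13)²/13 = 100/13 = 7.6923
symbol 4: (6 − 13)²/13 = 49/13 = 3.7692
symbol 5: (16 − 13)²/13 = 9/13 = 0.6923
Sum = 14.154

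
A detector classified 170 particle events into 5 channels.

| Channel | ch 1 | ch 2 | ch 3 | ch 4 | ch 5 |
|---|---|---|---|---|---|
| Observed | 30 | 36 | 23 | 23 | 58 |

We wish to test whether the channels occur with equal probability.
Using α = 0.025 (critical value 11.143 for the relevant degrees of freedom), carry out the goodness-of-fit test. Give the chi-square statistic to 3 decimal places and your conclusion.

24.647; reject

Expected count for each of the 5 categories: 170/5 = 34.
χ² = (30−34)²/34 + (36−34)²/34 + (23−34)²/34 + (23−34)²/34 + (58−34)²/34
   = 0.4706 + 0.1176 + 3.5588 + 3.5588 + 16.9412
Sum = 24.647
df = 4. Since 24.647 > 11.143, we reject H₀.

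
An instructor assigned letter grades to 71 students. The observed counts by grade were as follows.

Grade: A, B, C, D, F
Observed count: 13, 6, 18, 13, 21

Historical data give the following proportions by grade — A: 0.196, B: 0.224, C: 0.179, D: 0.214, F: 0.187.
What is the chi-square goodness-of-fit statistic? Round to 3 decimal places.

13.240

Expected counts E_i = n·p_i: 71×0.196 = 13.916, 71×0.224 = 15.904, 71×0.179 = 12.709, 71×0.214 = 15.194, 71×0.187 = 13.277.
χ² = (13−13.916)²/13.916 + (6−15.904)²/15.904 + (18−12.709)²/12.709 + (13−15.194)²/15.194 + (21−13.277)²/13.277
   = 0.0603 + 6.1676 + 2.2027 + 0.3168 + 4.4923
Sum = 13.240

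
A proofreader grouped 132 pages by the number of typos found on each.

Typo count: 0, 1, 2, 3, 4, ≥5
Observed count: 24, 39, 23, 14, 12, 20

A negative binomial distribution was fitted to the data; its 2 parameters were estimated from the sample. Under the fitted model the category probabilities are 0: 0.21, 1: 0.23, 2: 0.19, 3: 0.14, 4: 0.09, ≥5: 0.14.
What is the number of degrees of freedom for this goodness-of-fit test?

There are k = 6 categories and 2 parameters estimated from the data, so df = 6 − 1 − 2 = 3.

3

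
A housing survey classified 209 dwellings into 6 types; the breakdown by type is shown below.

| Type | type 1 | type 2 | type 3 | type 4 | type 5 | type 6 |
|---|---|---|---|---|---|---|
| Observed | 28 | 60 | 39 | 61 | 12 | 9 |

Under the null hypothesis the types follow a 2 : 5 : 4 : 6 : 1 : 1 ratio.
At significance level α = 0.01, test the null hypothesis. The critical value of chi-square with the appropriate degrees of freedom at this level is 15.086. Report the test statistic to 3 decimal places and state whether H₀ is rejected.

3.492; do not reject

Ratio total = 19. Expected counts: 209×2/19 = 22, 209×5/19 = 55, 209×4/19 = 44, 209×6/19 = 66, 209×1/19 = 11, 209×1/19 = 11.
cat         O        E   (O−E)²/E
type 1     28       22     1.6364
type 2     60       55     0.4545
type 3     39       44     0.5682
type 4     61       66     0.3788
type 5     12       11     0.0909
type 6      9       11     0.3636
Sum = 3.492
df = 5. Since 3.492 < 15.086, we do not reject H₀.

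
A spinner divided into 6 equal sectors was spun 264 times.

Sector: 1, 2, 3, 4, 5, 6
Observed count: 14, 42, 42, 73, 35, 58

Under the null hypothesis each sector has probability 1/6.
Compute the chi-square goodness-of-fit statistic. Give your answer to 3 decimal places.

46.045

Under H₀ each category has probability 1/6, so each expected count is 264/6 = 44.
1: (14 − 44)²/44 = 900/44 = 20.4545
2: (42 − 44)²/44 = 4/44 = 0.0909
3: (42 − 44)²/44 = 4/44 = 0.0909
4: (73 − 44)²/44 = 841/44 = 19.1136
5: (35 − 44)²/44 = 81/44 = 1.8409
6: (58 − 44)²/44 = 196/44 = 4.4545
Sum = 46.045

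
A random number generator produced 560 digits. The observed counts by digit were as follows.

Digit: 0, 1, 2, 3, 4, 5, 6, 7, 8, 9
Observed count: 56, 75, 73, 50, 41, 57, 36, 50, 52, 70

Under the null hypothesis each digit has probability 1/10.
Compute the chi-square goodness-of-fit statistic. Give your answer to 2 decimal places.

27.86

Under H₀ each category has probability 1/10, so each expected count is 560/10 = 56.
0: (56 − 56)²/56 = 0/56 = 0.000
1: (75 − 56)²/56 = 361/56 = 6.446
2: (73 − 56)²/56 = 289/56 = 5.161
3: (50 − 56)²/56 = 36/56 = 0.643
4: (41 − 56)²/56 = 225/56 = 4.018
5: (57 − 56)²/56 = 1/56 = 0.018
6: (36 − 56)²/56 = 400/56 = 7.143
7: (50 − 56)²/56 = 36/56 = 0.643
8: (52 − 56)²/56 = 16/56 = 0.286
9: (70 − 56)²/56 = 196/56 = 3.500
Sum = 27.86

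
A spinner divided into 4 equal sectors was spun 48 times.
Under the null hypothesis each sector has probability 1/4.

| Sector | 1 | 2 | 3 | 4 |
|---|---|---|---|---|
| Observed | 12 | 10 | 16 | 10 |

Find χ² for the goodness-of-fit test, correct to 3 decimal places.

Under H₀ each category has probability 1/4, so each expected count is 48/4 = 12.
1: (12 − 12)²/12 = 0/12 = 0.0000
2: (10 − 12)²/12 = 4/12 = 0.3333
3: (16 − 12)²/12 = 16/12 = 1.3333
4: (10 − 12)²/12 = 4/12 = 0.3333
Sum = 2.000

2.000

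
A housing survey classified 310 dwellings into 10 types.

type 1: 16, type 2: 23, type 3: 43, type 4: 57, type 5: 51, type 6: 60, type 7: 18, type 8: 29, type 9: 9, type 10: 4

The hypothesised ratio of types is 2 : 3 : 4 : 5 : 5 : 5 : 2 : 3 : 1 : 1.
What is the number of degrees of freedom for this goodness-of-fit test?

There are k = 10 categories and no parameters were estimated from the data, so df = 10 − 1 = 9.

9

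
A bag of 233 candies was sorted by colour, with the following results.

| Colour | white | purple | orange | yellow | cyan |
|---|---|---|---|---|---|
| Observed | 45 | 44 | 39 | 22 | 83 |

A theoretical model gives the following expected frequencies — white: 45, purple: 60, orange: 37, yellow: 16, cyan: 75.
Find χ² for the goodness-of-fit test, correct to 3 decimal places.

χ² = (45−45)²/45 + (44−60)²/60 + (39−37)²/37 + (22−16)²/16 + (83−75)²/75
   = 0.0000 + 4.2667 + 0.1081 + 2.2500 + 0.8533
Sum = 7.478

7.478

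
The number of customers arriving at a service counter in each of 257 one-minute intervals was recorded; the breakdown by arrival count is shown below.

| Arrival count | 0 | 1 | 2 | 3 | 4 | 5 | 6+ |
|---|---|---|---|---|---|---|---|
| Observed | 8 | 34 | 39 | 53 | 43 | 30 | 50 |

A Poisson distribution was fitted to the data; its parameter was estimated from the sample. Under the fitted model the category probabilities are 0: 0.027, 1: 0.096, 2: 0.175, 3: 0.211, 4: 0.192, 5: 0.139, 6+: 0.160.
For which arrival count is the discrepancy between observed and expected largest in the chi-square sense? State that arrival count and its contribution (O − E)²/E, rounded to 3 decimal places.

1, 3.527

Expected counts E_i = n·p_i: 257×0.027 = 6.939, 257×0.096 = 24.672, 257×0.175 = 44.975, 257×0.211 = 54.227, 257×0.192 = 49.344, 257×0.139 = 35.723, 257×0.160 = 41.12.
χ² = (8−6.939)²/6.939 + (34−24.672)²/24.672 + (39−44.975)²/44.975 + (53−54.227)²/54.227 + (43−49.344)²/49.344 + (30−35.723)²/35.723 + (50−41.12)²/41.12
   = 0.1622 + 3.5267 + 0.7938 + 0.0278 + 0.8156 + 0.9169 + 1.9177
The largest term is for 1: 3.527.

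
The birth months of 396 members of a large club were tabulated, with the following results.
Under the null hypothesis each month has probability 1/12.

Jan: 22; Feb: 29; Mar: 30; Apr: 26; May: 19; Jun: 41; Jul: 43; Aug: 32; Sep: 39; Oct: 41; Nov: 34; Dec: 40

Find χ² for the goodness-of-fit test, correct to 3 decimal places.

21.394

Under H₀ each category has probability 1/12, so each expected count is 396/12 = 33.
χ² = (22−33)²/33 + (29−33)²/33 + (30−33)²/33 + (26−33)²/33 + (19−33)²/33 + (41−33)²/33 + (43−33)²/33 + (32−33)²/33 + (39−33)²/33 + (41−33)²/33 + (34−33)²/33 + (40−33)²/33
   = 3.6667 + 0.4848 + 0.2727 + 1.4848 + 5.9394 + 1.9394 + 3.0303 + 0.0303 + 1.0909 + 1.9394 + 0.0303 + 1.4848
Sum = 21.394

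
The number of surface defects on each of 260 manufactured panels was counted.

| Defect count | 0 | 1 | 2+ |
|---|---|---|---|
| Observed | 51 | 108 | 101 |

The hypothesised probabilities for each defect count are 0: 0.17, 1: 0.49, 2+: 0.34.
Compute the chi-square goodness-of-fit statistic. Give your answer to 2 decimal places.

5.80

Expected counts E_i = n·p_i: 260×0.17 = 44.2, 260×0.49 = 127.4, 260×0.34 = 88.4.
0: (51 − 44.2)²/44.2 = 46.24/44.2 = 1.046
1: (108 − 127.4)²/127.4 = 376.36/127.4 = 2.954
2+: (101 − 88.4)²/88.4 = 158.76/88.4 = 1.796
Sum = 5.80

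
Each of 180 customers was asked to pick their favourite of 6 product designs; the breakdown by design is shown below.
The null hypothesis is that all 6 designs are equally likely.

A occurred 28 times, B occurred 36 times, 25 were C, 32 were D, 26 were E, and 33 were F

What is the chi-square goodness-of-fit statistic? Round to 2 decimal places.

Under H₀ each category has probability 1/6, so each expected count is 180/6 = 30.
χ² = (28−30)²/30 + (36−30)²/30 + (25−30)²/30 + (32−30)²/30 + (26−30)²/30 + (33−30)²/30
   = 0.133 + 1.200 + 0.833 + 0.133 + 0.533 + 0.300
Sum = 3.13

3.13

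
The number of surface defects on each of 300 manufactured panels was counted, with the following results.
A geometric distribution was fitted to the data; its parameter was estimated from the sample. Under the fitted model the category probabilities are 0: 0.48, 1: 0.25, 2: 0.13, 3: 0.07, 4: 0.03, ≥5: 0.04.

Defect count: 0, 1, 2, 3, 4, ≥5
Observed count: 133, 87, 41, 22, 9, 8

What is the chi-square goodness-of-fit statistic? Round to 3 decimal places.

Expected counts E_i = n·p_i: 300×0.48 = 144, 300×0.25 = 75, 300×0.13 = 39, 300×0.07 = 21, 300×0.03 = 9, 300×0.04 = 12.
χ² = (133−144)²/144 + (87−75)²/75 + (41−39)²/39 + (22−21)²/21 + (9−9)²/9 + (8−12)²/12
   = 0.8403 + 1.9200 + 0.1026 + 0.0476 + 0.0000 + 1.3333
Sum = 4.244

4.244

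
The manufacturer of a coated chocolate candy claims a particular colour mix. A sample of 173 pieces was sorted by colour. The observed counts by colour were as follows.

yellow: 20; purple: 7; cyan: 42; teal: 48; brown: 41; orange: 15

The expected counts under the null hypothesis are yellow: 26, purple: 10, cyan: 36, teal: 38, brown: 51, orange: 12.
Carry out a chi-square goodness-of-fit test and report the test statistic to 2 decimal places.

8.63

yellow: (20 − 26)²/26 = 36/26 = 1.385
purple: (7 − 10)²/10 = 9/10 = 0.900
cyan: (42 − 36)²/36 = 36/36 = 1.000
teal: (48 − 38)²/38 = 100/38 = 2.632
brown: (41 − 51)²/51 = 100/51 = 1.961
orange: (15 − 12)²/12 = 9/12 = 0.750
Sum = 8.63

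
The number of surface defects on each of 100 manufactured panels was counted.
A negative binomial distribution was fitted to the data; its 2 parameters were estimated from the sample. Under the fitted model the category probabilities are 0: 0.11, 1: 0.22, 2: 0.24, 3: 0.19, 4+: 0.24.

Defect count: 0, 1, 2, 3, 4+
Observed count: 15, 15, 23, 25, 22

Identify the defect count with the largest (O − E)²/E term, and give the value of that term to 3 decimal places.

1, 2.227

Expected counts E_i = n·p_i: 100×0.11 = 11, 100×0.22 = 22, 100×0.24 = 24, 100×0.19 = 19, 100×0.24 = 24.
cat         O        E   (O−E)²/E
0          15       11     1.4545
1          15       22     2.2273
2          23       24     0.0417
3          25       19     1.8947
4+         22       24     0.1667
The largest term is for 1: 2.227.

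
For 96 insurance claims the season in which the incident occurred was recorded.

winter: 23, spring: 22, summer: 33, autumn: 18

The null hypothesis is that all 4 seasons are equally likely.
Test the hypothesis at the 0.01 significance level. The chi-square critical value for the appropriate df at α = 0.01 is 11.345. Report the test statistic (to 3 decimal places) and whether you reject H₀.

Under H₀ each category has probability 1/4, so each expected count is 96/4 = 24.
cat         O        E   (O−E)²/E
winter     23       24     0.0417
spring     22       24     0.1667
summer     33       24     3.3750
autumn     18       24     1.5000
Sum = 5.083
df = 3. Since 5.083 < 11.345, we do not reject H₀.

5.083; do not reject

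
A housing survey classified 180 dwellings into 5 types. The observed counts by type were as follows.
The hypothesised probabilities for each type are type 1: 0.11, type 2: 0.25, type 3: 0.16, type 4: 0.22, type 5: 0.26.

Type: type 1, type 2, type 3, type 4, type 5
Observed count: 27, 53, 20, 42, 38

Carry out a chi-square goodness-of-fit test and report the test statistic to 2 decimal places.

Expected counts E_i = n·p_i: 180×0.11 = 19.8, 180×0.25 = 45, 180×0.16 = 28.8, 180×0.22 = 39.6, 180×0.26 = 46.8.
χ² = (27−19.8)²/19.8 + (53−45)²/45 + (20−28.8)²/28.8 + (42−39.6)²/39.6 + (38−46.8)²/46.8
   = 2.618 + 1.422 + 2.689 + 0.145 + 1.655
Sum = 8.53

8.53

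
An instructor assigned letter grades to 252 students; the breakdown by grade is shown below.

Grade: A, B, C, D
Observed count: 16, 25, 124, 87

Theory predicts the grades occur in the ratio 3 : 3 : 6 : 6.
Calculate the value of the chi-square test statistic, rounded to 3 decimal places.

Ratio total = 18. Expected counts: 252×3/18 = 42, 252×3/18 = 42, 252×6/18 = 84, 252×6/18 = 84.
A: (16 − 42)²/42 = 676/42 = 16.0952
B: (25 − 42)²/42 = 289/42 = 6.8810
C: (124 − 84)²/84 = 1600/84 = 19.0476
D: (87 − 84)²/84 = 9/84 = 0.1071
Sum = 42.131

42.131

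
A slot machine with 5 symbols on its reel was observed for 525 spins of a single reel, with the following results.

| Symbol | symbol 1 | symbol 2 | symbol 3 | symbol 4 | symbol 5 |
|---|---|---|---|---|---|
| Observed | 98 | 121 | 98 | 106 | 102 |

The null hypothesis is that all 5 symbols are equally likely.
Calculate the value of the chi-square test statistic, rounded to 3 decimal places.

Under H₀ each category has probability 1/5, so each expected count is 525/5 = 105.
cat           O        E   (O−E)²/E
symbol 1     98      105     0.4667
symbol 2    121      105     2.4381
symbol 3     98      105     0.4667
symbol 4    106      105     0.0095
symbol 5    102      105     0.0857
Sum = 3.467

3.467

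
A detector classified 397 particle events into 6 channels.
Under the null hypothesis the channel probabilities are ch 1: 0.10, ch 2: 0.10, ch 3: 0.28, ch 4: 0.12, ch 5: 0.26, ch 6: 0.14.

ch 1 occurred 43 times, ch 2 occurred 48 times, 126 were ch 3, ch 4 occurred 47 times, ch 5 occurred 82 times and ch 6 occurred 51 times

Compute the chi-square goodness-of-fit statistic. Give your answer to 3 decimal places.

8.739

Expected counts E_i = n·p_i: 397×0.10 = 39.7, 397×0.10 = 39.7, 397×0.28 = 111.16, 397×0.12 = 47.64, 397×0.26 = 103.22, 397×0.14 = 55.58.
ch 1: (43 − 39.7)²/39.7 = 10.89/39.7 = 0.2743
ch 2: (48 − 39.7)²/39.7 = 68.89/39.7 = 1.7353
ch 3: (126 − 111.16)²/111.16 = 220.2256/111.16 = 1.9812
ch 4: (47 − 47.64)²/47.64 = 0.4096/47.64 = 0.0086
ch 5: (82 − 103.22)²/103.22 = 450.2884/103.22 = 4.3624
ch 6: (51 − 55.58)²/55.58 = 20.9764/55.58 = 0.3774
Sum = 8.739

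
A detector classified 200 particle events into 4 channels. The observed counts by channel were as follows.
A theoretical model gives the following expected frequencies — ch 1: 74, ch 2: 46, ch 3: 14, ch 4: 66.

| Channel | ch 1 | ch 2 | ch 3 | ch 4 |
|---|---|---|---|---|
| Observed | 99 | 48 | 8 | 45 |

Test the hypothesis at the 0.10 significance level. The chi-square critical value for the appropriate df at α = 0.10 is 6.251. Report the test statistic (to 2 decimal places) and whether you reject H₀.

17.79; reject

cat         O        E   (O−E)²/E
ch 1       99       74      8.446
ch 2       48       46      0.087
ch 3        8       14      2.571
ch 4       45       66      6.682
Sum = 17.79
df = 3. Since 17.79 > 6.251, we reject H₀.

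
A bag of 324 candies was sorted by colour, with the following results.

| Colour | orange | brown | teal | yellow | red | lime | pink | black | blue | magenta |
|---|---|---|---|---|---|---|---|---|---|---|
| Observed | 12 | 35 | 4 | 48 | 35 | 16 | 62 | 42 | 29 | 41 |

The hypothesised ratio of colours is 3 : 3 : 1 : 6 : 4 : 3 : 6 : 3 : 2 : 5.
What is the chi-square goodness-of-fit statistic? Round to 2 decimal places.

35.25

Ratio total = 36. Expected counts: 324×3/36 = 27, 324×3/36 = 27, 324×1/36 = 9, 324×6/36 = 54, 324×4/36 = 36, 324×3/36 = 27, 324×6/36 = 54, 324×3/36 = 27, 324×2/36 = 18, 324×5/36 = 45.
cat          O        E   (O−E)²/E
orange      12       27      8.333
brown       35       27      2.370
teal         4        9      2.778
yellow      48       54      0.667
red         35       36      0.028
lime        16       27      4.481
pink        62       54      1.185
black       42       27      8.333
blue        29       18      6.722
magenta     41       45      0.356
Sum = 35.25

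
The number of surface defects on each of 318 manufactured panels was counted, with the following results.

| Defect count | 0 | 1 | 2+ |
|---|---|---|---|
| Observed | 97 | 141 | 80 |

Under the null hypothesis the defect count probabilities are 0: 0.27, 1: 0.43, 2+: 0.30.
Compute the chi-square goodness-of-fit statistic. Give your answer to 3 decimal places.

Expected counts E_i = n·p_i: 318×0.27 = 85.86, 318×0.43 = 136.74, 318×0.30 = 95.4.
0: (97 − 85.86)²/85.86 = 124.0996/85.86 = 1.4454
1: (141 − 136.74)²/136.74 = 18.1476/136.74 = 0.1327
2+: (80 − 95.4)²/95.4 = 237.16/95.4 = 2.4860
Sum = 4.064

4.064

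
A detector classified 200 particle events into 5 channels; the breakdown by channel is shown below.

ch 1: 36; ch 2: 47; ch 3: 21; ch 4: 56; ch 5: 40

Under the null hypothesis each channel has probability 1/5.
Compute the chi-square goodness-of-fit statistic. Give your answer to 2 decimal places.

17.05

Expected count for each of the 5 categories: 200/5 = 40.
cat         O        E   (O−E)²/E
ch 1       36       40      0.400
ch 2       47       40      1.225
ch 3       21       40      9.025
ch 4       56       40      6.400
ch 5       40       40      0.000
Sum = 17.05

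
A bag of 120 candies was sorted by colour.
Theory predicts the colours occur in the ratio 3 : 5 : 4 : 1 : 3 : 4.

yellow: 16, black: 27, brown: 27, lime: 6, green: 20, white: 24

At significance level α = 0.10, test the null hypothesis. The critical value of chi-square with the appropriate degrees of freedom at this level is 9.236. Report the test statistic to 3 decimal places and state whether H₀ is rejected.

1.119; do not reject

Ratio total = 20. Expected counts: 120×3/20 = 18, 120×5/20 = 30, 120×4/20 = 24, 120×1/20 = 6, 120×3/20 = 18, 120×4/20 = 24.
cat         O        E   (O−E)²/E
yellow     16       18     0.2222
black      27       30     0.3000
brown      27       24     0.3750
lime        6        6     0.0000
green      20       18     0.2222
white      24       24     0.0000
Sum = 1.119
df = 5. Since 1.119 < 9.236, we do not reject H₀.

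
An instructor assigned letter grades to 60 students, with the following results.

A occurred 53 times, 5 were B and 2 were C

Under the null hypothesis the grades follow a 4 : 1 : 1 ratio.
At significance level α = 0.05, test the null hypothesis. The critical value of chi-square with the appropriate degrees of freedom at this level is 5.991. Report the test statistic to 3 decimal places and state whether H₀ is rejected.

13.125; reject

Ratio total = 6. Expected counts: 60×4/6 = 40, 60×1/6 = 10, 60×1/6 = 10.
χ² = (53−40)²/40 + (5−10)²/10 + (2−10)²/10
   = 4.2250 + 2.5000 + 6.4000
Sum = 13.125
df = 2. Since 13.125 > 5.991, we reject H₀.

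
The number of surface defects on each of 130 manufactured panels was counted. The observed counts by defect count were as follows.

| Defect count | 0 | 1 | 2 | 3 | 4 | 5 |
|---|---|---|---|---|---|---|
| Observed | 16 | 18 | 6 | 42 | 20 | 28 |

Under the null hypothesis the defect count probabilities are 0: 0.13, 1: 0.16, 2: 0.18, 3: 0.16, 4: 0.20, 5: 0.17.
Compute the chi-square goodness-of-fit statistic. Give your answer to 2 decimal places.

37.93

Expected counts E_i = n·p_i: 130×0.13 = 16.9, 130×0.16 = 20.8, 130×0.18 = 23.4, 130×0.16 = 20.8, 130×0.20 = 26, 130×0.17 = 22.1.
0: (16 − 16.9)²/16.9 = 0.81/16.9 = 0.048
1: (18 − 20.8)²/20.8 = 7.84/20.8 = 0.377
2: (6 − 23.4)²/23.4 = 302.76/23.4 = 12.938
3: (42 − 20.8)²/20.8 = 449.44/20.8 = 21.608
4: (20 − 26)²/26 = 36/26 = 1.385
5: (28 − 22.1)²/22.1 = 34.81/22.1 = 1.575
Sum = 37.93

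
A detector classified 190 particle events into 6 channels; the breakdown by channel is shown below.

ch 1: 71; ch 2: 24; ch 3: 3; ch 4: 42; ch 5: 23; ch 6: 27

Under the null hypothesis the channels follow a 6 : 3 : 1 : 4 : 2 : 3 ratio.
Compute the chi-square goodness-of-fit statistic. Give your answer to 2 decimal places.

Ratio total = 19. Expected counts: 190×6/19 = 60, 190×3/19 = 30, 190×1/19 = 10, 190×4/19 = 40, 190×2/19 = 20, 190×3/19 = 30.
χ² = (71−60)²/60 + (24−30)²/30 + (3−10)²/10 + (42−40)²/40 + (23−20)²/20 + (27−30)²/30
   = 2.017 + 1.200 + 4.900 + 0.100 + 0.450 + 0.300
Sum = 8.97

8.97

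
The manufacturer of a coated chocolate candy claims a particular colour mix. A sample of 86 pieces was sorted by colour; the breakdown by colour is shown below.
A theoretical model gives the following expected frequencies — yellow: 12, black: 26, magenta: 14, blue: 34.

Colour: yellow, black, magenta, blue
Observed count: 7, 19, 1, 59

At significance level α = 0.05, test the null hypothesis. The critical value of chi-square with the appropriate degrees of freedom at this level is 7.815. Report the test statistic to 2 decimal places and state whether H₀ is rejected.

34.42; reject

yellow: (7 − 12)²/12 = 25/12 = 2.083
black: (19 − 26)²/26 = 49/26 = 1.885
magenta: (1 − 14)²/14 = 169/14 = 12.071
blue: (59 − 34)²/34 = 625/34 = 18.382
Sum = 34.42
df = 3. Since 34.42 > 7.815, we reject H₀.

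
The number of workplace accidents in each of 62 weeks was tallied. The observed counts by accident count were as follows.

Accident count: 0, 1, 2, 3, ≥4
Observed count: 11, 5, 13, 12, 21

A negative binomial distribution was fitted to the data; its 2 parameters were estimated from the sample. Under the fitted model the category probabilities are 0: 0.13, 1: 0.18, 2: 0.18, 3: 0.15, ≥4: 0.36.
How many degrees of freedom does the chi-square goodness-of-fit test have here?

2

There are k = 5 categories and 2 parameters estimated from the data, so df = 5 − 1 − 2 = 2.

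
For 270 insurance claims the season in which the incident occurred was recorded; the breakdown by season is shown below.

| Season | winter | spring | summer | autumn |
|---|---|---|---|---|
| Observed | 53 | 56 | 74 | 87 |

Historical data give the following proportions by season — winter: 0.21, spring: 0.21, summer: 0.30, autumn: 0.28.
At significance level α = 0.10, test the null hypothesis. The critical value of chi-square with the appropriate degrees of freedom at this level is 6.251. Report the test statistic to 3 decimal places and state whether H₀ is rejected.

2.574; do not reject

Expected counts E_i = n·p_i: 270×0.21 = 56.7, 270×0.21 = 56.7, 270×0.30 = 81, 270×0.28 = 75.6.
winter: (53 − 56.7)²/56.7 = 13.69/56.7 = 0.2414
spring: (56 − 56.7)²/56.7 = 0.49/56.7 = 0.0086
summer: (74 − 81)²/81 = 49/81 = 0.6049
autumn: (87 − 75.6)²/75.6 = 129.96/75.6 = 1.7190
Sum = 2.574
df = 3. Since 2.574 < 6.251, we do not reject H₀.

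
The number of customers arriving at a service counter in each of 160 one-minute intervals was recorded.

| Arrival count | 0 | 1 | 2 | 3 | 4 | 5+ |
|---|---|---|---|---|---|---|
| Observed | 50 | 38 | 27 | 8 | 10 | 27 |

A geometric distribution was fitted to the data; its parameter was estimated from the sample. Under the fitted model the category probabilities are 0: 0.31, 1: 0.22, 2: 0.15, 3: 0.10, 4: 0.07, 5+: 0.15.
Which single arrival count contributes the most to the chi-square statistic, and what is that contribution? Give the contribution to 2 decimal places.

Expected counts E_i = n·p_i: 160×0.31 = 49.6, 160×0.22 = 35.2, 160×0.15 = 24, 160×0.10 = 16, 160×0.07 = 11.2, 160×0.15 = 24.
0: (50 − 49.6)²/49.6 = 0.16/49.6 = 0.003
1: (38 − 35.2)²/35.2 = 7.84/35.2 = 0.223
2: (27 − 24)²/24 = 9/24 = 0.375
3: (8 − 16)²/16 = 64/16 = 4.000
4: (10 − 11.2)²/11.2 = 1.44/11.2 = 0.129
5+: (27 − 24)²/24 = 9/24 = 0.375
The largest term is for 3: 4.00.

3, 4.00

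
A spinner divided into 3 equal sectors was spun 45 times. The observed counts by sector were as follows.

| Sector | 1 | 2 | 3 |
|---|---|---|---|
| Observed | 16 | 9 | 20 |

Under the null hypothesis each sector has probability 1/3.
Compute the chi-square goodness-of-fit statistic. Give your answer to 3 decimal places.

4.133

Expected count for each of the 3 categories: 45/3 = 15.
1: (16 − 15)²/15 = 1/15 = 0.0667
2: (9 − 15)²/15 = 36/15 = 2.4000
3: (20 − 15)²/15 = 25/15 = 1.6667
Sum = 4.133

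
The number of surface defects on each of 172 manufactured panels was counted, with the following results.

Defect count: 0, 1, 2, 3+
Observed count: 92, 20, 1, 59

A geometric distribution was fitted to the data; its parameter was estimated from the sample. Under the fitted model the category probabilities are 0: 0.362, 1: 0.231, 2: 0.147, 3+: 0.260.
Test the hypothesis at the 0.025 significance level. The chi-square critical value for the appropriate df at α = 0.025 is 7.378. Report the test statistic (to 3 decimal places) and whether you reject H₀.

Expected counts E_i = n·p_i: 172×0.362 = 62.264, 172×0.231 = 39.732, 172×0.147 = 25.284, 172×0.260 = 44.72.
χ² = (92−62.264)²/62.264 + (20−39.732)²/39.732 + (1−25.284)²/25.284 + (59−44.72)²/44.72
   = 14.2013 + 9.7995 + 23.3236 + 4.5599
Sum = 51.884
df = 2. Since 51.884 > 7.378, we reject H₀.

51.884; reject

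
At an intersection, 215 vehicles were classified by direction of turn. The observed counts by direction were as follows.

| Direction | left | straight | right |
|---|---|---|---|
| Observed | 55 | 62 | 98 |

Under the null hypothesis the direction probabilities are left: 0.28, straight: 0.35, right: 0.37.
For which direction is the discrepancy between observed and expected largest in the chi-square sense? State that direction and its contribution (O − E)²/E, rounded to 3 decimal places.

Expected counts E_i = n·p_i: 215×0.28 = 60.2, 215×0.35 = 75.25, 215×0.37 = 79.55.
left: (55 − 60.2)²/60.2 = 27.04/60.2 = 0.4492
straight: (62 − 75.25)²/75.25 = 175.5625/75.25 = 2.3331
right: (98 − 79.55)²/79.55 = 340.4025/79.55 = 4.2791
The largest term is for right: 4.279.

right, 4.279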